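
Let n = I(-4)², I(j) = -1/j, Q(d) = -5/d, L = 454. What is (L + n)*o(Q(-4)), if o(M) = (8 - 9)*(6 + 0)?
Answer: -21795/8 ≈ -2724.4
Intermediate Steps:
o(M) = -6 (o(M) = -1*6 = -6)
n = 1/16 (n = (-1/(-4))² = (-1*(-¼))² = (¼)² = 1/16 ≈ 0.062500)
(L + n)*o(Q(-4)) = (454 + 1/16)*(-6) = (7265/16)*(-6) = -21795/8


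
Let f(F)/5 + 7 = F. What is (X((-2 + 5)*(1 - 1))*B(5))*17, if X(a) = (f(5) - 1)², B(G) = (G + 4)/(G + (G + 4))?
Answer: 18513/14 ≈ 1322.4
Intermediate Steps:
f(F) = -35 + 5*F
B(G) = (4 + G)/(4 + 2*G) (B(G) = (4 + G)/(G + (4 + G)) = (4 + G)/(4 + 2*G))
X(a) = 121 (X(a) = ((-35 + 5*5) - 1)² = ((-35 + 25) - 1)² = (-10 - 1)² = (-11)² = 121)
(X((-2 + 5)*(1 - 1))*B(5))*17 = (121*((4 + 5)/(2*(2 + 5))))*17 = (121*((½)*9/7))*17 = (121*((½)*(⅐)*9))*17 = (121*(9/14))*17 = (1089/14)*17 = 18513/14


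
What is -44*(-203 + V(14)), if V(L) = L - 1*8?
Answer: 8668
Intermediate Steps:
V(L) = -8 + L (V(L) = L - 8 = -8 + L)
-44*(-203 + V(14)) = -44*(-203 + (-8 + 14)) = -44*(-203 + 6) = -44*(-197) = 8668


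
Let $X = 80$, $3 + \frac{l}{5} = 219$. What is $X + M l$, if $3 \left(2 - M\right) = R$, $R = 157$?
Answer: $-54280$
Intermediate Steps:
$l = 1080$ ($l = -15 + 5 \cdot 219 = -15 + 1095 = 1080$)
$M = - \frac{151}{3}$ ($M = 2 - \frac{157}{3} = - \frac{151}{3} \approx -50.333$)
$X + M l = 80 - 54360 = -54280$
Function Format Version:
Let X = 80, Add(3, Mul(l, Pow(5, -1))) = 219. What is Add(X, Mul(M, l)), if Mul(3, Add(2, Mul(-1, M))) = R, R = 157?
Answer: -54280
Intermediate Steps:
l = 1080 (l = Add(-15, Mul(5, 219)) = Add(-15, 1095) = 1080)
M = Rational(-151, 3) (M = Add(2, Mul(Rational(-1, 3), 157)) = Add(2, Rational(-157, 3)) = Rational(-151, 3) ≈ -50.333)
Add(X, Mul(M, l)) = Add(80, Mul(Rational(-151, 3), 1080)) = Add(80, -54360) = -54280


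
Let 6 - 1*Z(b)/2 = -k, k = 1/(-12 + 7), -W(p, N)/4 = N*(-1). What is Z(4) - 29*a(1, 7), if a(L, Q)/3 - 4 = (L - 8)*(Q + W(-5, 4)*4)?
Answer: 214513/5 ≈ 42903.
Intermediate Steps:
W(p, N) = 4*N (W(p, N) = -4*N*(-1) = -(-4)*N = 4*N)
k = -⅕ (k = 1/(-5) = -⅕ ≈ -0.20000)
Z(b) = 58/5 (Z(b) = 12 - (-2)*(-1)/5 = 12 - 2*⅕ = 12 - ⅖ = 58/5)
a(L, Q) = 12 + 3*(-8 + L)*(64 + Q) (a(L, Q) = 12 + 3*((L - 8)*(Q + (4*4)*4)) = 12 + 3*((-8 + L)*(Q + 16*4)) = 12 + 3*((-8 + L)*(Q + 64)) = 12 + 3*((-8 + L)*(64 + Q)) = 12 + 3*(-8 + L)*(64 + Q))
Z(4) - 29*a(1, 7) = 58/5 - 29*(-1524 - 24*7 + 192*1 + 3*1*7) = 58/5 - 29*(-1524 - 168 + 192 + 21) = 58/5 - 29*(-1479) = 58/5 + 42891 = 214513/5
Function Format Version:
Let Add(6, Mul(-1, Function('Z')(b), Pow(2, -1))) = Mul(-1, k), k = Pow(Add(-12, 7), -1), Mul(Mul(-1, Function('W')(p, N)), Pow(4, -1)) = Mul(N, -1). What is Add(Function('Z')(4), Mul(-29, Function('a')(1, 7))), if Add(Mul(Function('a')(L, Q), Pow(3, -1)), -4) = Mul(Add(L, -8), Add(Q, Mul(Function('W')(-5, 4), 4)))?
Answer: Rational(214513, 5) ≈ 42903.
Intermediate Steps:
Function('W')(p, N) = Mul(4, N) (Function('W')(p, N) = Mul(-4, Mul(N, -1)) = Mul(-4, Mul(-1, N)) = Mul(4, N))
k = Rational(-1, 5) (k = Pow(-5, -1) = Rational(-1, 5) ≈ -0.20000)
Function('Z')(b) = Rational(58, 5) (Function('Z')(b) = Add(12, Mul(-2, Mul(-1, Rational(-1, 5)))) = Add(12, Mul(-2, Rational(1, 5))) = Add(12, Rational(-2, 5)) = Rational(58, 5))
Function('a')(L, Q) = Add(12, Mul(3, Add(-8, L), Add(64, Q))) (Function('a')(L, Q) = Add(12, Mul(3, Mul(Add(L, -8), Add(Q, Mul(Mul(4, 4), 4))))) = Add(12, Mul(3, Mul(Add(-8, L), Add(Q, Mul(16, 4))))) = Add(12, Mul(3, Mul(Add(-8, L), Add(Q, 64)))) = Add(12, Mul(3, Mul(Add(-8, L), Add(64, Q)))) = Add(12, Mul(3, Add(-8, L), Add(64, Q))))
Add(Function('Z')(4), Mul(-29, Function('a')(1, 7))) = Add(Rational(58, 5), Mul(-29, Add(-1524, Mul(-24, 7), Mul(192, 1), Mul(3, 1, 7)))) = Add(Rational(58, 5), Mul(-29, Add(-1524, -168, 192, 21))) = Add(Rational(58, 5), Mul(-29, -1479)) = Add(Rational(58, 5), 42891) = Rational(214513, 5)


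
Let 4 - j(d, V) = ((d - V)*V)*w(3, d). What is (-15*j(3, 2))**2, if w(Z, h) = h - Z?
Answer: 3600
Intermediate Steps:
j(d, V) = 4 - V*(-3 + d)*(d - V) (j(d, V) = 4 - (d - V)*V*(d - 1*3) = 4 - V*(d - V)*(d - 3) = 4 - V*(d - V)*(-3 + d) = 4 - V*(-3 + d)*(d - V))
(-15*j(3, 2))**2 = (-15*(4 + 2**2*(-3 + 3) - 1*2*3*(-3 + 3)))**2 = (-15*(4 + 4*0 - 1*2*3*0))**2 = (-15*(4 + 0 + 0))**2 = (-15*4)**2 = (-60)**2 = 3600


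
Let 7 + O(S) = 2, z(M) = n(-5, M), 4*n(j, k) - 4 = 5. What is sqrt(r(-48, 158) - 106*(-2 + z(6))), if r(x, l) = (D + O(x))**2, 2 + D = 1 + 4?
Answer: 3*I*sqrt(10)/2 ≈ 4.7434*I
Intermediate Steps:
n(j, k) = 9/4 (n(j, k) = 1 + (1/4)*5 = 1 + 5/4 = 9/4)
D = 3 (D = -2 + (1 + 4) = -2 + 5 = 3)
z(M) = 9/4
O(S) = -5 (O(S) = -7 + 2 = -5)
r(x, l) = 4 (r(x, l) = (3 - 5)**2 = (-2)**2 = 4)
sqrt(r(-48, 158) - 106*(-2 + z(6))) = sqrt(4 - 106*(-2 + 9/4)) = sqrt(4 - 106*1/4) = sqrt(4 - 53/2) = sqrt(-45/2) = 3*I*sqrt(10)/2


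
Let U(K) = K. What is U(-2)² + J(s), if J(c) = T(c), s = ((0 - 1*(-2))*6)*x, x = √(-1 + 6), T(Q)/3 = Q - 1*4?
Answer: -8 + 36*√5 ≈ 72.498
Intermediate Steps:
T(Q) = -12 + 3*Q (T(Q) = 3*(Q - 1*4) = 3*(Q - 4) = 3*(-4 + Q) = -12 + 3*Q)
x = √5 ≈ 2.2361
s = 12*√5 (s = ((0 - 1*(-2))*6)*√5 = ((0 + 2)*6)*√5 = (2*6)*√5 = 12*√5 ≈ 26.833)
J(c) = -12 + 3*c
U(-2)² + J(s) = (-2)² + (-12 + 3*(12*√5)) = 4 + (-12 + 36*√5) = -8 + 36*√5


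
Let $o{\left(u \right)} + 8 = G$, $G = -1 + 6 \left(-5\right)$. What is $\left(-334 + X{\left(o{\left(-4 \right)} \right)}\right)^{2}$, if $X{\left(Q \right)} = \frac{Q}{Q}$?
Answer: $110889$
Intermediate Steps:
$G = -31$ ($G = -1 - 30 = -31$)
$o{\left(u \right)} = -39$ ($o{\left(u \right)} = -8 - 31 = -39$)
$X{\left(Q \right)} = 1$
$\left(-334 + X{\left(o{\left(-4 \right)} \right)}\right)^{2} = \left(-334 + 1\right)^{2} = \left(-333\right)^{2} = 110889$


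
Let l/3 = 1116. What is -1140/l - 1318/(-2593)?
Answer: 121387/723447 ≈ 0.16779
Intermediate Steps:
l = 3348 (l = 3*1116 = 3348)
-1140/l - 1318/(-2593) = -1140/3348 - 1318/(-2593) = -1140*1/3348 - 1318*(-1/2593) = -95/279 + 1318/2593 = 121387/723447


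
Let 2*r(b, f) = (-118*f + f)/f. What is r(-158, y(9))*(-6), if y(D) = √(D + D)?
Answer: 351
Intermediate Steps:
y(D) = √2*√D (y(D) = √(2*D) = √2*√D)
r(b, f) = -117/2 (r(b, f) = ((-118*f + f)/f)/2 = ((-117*f)/f)/2 = (½)*(-117) = -117/2)
r(-158, y(9))*(-6) = -117/2*(-6) = 351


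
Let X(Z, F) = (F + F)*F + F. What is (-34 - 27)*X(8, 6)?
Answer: -4758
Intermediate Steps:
X(Z, F) = F + 2*F**2 (X(Z, F) = (2*F)*F + F = 2*F**2 + F = F + 2*F**2)
(-34 - 27)*X(8, 6) = (-34 - 27)*(6*(1 + 2*6)) = -366*(1 + 12) = -366*13 = -61*78 = -4758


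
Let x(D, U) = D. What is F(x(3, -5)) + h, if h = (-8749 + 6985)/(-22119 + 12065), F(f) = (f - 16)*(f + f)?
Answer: -391224/5027 ≈ -77.825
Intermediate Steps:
F(f) = 2*f*(-16 + f) (F(f) = (-16 + f)*(2*f) = 2*f*(-16 + f))
h = 882/5027 (h = -1764/(-10054) = -1764*(-1/10054) = 882/5027 ≈ 0.17545)
F(x(3, -5)) + h = 2*3*(-16 + 3) + 882/5027 = 2*3*(-13) + 882/5027 = -78 + 882/5027 = -391224/5027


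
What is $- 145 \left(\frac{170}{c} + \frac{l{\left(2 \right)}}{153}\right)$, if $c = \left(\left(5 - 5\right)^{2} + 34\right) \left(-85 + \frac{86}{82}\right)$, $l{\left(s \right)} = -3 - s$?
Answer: $\frac{7043375}{526626} \approx 13.375$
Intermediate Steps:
$c = - \frac{117028}{41}$ ($c = \left(0^{2} + 34\right) \left(-85 + 86 \cdot \frac{1}{82}\right) = \left(0 + 34\right) \left(-85 + \frac{43}{41}\right) = 34 \left(- \frac{3442}{41}\right) = - \frac{117028}{41} \approx -2854.3$)
$- 145 \left(\frac{170}{c} + \frac{l{\left(2 \right)}}{153}\right) = - 145 \left(\frac{170}{- \frac{117028}{41}} + \frac{-3 - 2}{153}\right) = - 145 \left(170 \left(- \frac{41}{117028}\right) + \left(-3 - 2\right) \frac{1}{153}\right) = - 145 \left(- \frac{205}{3442} - \frac{5}{153}\right) = \left(-145\right) \left(- \frac{48575}{526626}\right) = \frac{7043375}{526626}$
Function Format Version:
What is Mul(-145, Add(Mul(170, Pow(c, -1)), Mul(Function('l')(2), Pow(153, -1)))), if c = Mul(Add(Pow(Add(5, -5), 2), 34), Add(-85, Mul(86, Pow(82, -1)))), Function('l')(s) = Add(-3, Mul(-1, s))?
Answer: Rational(7043375, 526626) ≈ 13.375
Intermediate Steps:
c = Rational(-117028, 41) (c = Mul(Add(Pow(0, 2), 34), Add(-85, Mul(86, Rational(1, 82)))) = Mul(Add(0, 34), Add(-85, Rational(43, 41))) = Mul(34, Rational(-3442, 41)) = Rational(-117028, 41) ≈ -2854.3)
Mul(-145, Add(Mul(170, Pow(c, -1)), Mul(Function('l')(2), Pow(153, -1)))) = Mul(-145, Add(Mul(170, Pow(Rational(-117028, 41), -1)), Mul(Add(-3, Mul(-1, 2)), Pow(153, -1)))) = Mul(-145, Add(Mul(170, Rational(-41, 117028)), Mul(Add(-3, -2), Rational(1, 153)))) = Mul(-145, Add(Rational(-205, 3442), Mul(-5, Rational(1, 153)))) = Mul(-145, Add(Rational(-205, 3442), Rational(-5, 153))) = Mul(-145, Rational(-48575, 526626)) = Rational(7043375, 526626)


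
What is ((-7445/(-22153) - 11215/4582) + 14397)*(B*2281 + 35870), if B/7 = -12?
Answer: -113775664062536519/50752523 ≈ -2.2418e+9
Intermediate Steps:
B = -84 (B = 7*(-12) = -84)
((-7445/(-22153) - 11215/4582) + 14397)*(B*2281 + 35870) = ((-7445/(-22153) - 11215/4582) + 14397)*(-84*2281 + 35870) = ((-7445*(-1/22153) - 11215*1/4582) + 14397)*(-191604 + 35870) = ((7445/22153 - 11215/4582) + 14397)*(-155734) = (-214332905/101505046 + 14397)*(-155734) = (1461153814357/101505046)*(-155734) = -113775664062536519/50752523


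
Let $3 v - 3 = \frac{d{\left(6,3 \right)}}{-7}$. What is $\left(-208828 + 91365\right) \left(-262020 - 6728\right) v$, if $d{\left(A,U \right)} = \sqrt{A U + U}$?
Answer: $31567946324 - \frac{31567946324 \sqrt{21}}{21} \approx 2.4679 \cdot 10^{10}$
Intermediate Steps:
$d{\left(A,U \right)} = \sqrt{U + A U}$
$v = 1 - \frac{\sqrt{21}}{21}$ ($v = 1 + \frac{\sqrt{3 \left(1 + 6\right)} \frac{1}{-7}}{3} = 1 + \frac{\sqrt{3 \cdot 7} \left(- \frac{1}{7}\right)}{3} = 1 + \frac{\sqrt{21} \left(- \frac{1}{7}\right)}{3} = 1 + \frac{\left(- \frac{1}{7}\right) \sqrt{21}}{3} = 1 - \frac{\sqrt{21}}{21} \approx 0.78178$)
$\left(-208828 + 91365\right) \left(-262020 - 6728\right) v = \left(-208828 + 91365\right) \left(-262020 - 6728\right) \left(1 - \frac{\sqrt{21}}{21}\right) = \left(-117463\right) \left(-268748\right) \left(1 - \frac{\sqrt{21}}{21}\right) = 31567946324 \left(1 - \frac{\sqrt{21}}{21}\right) = 31567946324 - \frac{31567946324 \sqrt{21}}{21}$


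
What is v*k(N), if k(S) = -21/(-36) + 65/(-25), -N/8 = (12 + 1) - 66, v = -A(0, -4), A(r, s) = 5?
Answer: 121/12 ≈ 10.083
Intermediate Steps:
v = -5 (v = -1*5 = -5)
N = 424 (N = -8*((12 + 1) - 66) = -8*(13 - 66) = -8*(-53) = 424)
k(S) = -121/60 (k(S) = -21*(-1/36) + 65*(-1/25) = 7/12 - 13/5 = -121/60)
v*k(N) = -5*(-121/60) = 121/12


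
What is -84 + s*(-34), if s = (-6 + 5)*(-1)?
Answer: -118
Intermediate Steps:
s = 1 (s = -1*(-1) = 1)
-84 + s*(-34) = -84 + 1*(-34) = -84 - 34 = -118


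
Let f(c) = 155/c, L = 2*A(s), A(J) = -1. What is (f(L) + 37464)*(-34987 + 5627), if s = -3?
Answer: -1097667640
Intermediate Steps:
L = -2 (L = 2*(-1) = -2)
(f(L) + 37464)*(-34987 + 5627) = (155/(-2) + 37464)*(-34987 + 5627) = (155*(-½) + 37464)*(-29360) = (-155/2 + 37464)*(-29360) = (74773/2)*(-29360) = -1097667640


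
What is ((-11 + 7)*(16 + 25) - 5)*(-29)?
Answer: 4901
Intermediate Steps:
((-11 + 7)*(16 + 25) - 5)*(-29) = (-4*41 - 5)*(-29) = (-164 - 5)*(-29) = -169*(-29) = 4901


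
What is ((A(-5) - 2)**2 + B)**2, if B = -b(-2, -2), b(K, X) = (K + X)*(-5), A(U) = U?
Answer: 841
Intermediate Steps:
b(K, X) = -5*K - 5*X
B = -20 (B = -(-5*(-2) - 5*(-2)) = -(10 + 10) = -1*20 = -20)
((A(-5) - 2)**2 + B)**2 = ((-5 - 2)**2 - 20)**2 = ((-7)**2 - 20)**2 = (49 - 20)**2 = 29**2 = 841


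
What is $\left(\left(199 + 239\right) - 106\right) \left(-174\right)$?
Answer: $-57768$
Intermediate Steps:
$\left(\left(199 + 239\right) - 106\right) \left(-174\right) = \left(438 - 106\right) \left(-174\right) = 332 \left(-174\right) = -57768$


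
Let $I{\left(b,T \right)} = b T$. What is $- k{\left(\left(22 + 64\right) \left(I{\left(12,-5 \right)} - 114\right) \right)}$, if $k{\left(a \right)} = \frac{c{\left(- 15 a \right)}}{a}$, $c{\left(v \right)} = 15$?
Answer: $\frac{5}{4988} \approx 0.0010024$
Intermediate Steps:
$I{\left(b,T \right)} = T b$
$k{\left(a \right)} = \frac{15}{a}$
$- k{\left(\left(22 + 64\right) \left(I{\left(12,-5 \right)} - 114\right) \right)} = - \frac{15}{\left(22 + 64\right) \left(\left(-5\right) 12 - 114\right)} = - \frac{15}{86 \left(-60 - 114\right)} = - \frac{15}{86 \left(-174\right)} = - \frac{15}{-14964} = - \frac{15 \left(-1\right)}{14964} = \left(-1\right) \left(- \frac{5}{4988}\right) = \frac{5}{4988}$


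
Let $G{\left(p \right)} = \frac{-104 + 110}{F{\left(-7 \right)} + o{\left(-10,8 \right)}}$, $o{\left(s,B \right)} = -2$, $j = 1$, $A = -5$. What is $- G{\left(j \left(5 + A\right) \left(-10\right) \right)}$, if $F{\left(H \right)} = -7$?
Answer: $\frac{2}{3} \approx 0.66667$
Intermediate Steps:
$G{\left(p \right)} = - \frac{2}{3}$ ($G{\left(p \right)} = \frac{-104 + 110}{-7 - 2} = \frac{6}{-9} = 6 \left(- \frac{1}{9}\right) = - \frac{2}{3}$)
$- G{\left(j \left(5 + A\right) \left(-10\right) \right)} = \left(-1\right) \left(- \frac{2}{3}\right) = \frac{2}{3}$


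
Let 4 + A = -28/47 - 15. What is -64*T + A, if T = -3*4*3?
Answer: 107367/47 ≈ 2284.4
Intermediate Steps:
T = -36 (T = -12*3 = -36)
A = -921/47 (A = -4 + (-28/47 - 15) = -4 - 733/47 = -921/47 ≈ -19.596)
-64*T + A = -64*(-36) - 921/47 = 2304 - 921/47 = 107367/47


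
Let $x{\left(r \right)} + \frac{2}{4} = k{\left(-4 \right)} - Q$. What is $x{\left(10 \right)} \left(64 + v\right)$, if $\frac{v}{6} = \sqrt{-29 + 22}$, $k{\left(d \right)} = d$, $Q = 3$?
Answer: $-480 - 45 i \sqrt{7} \approx -480.0 - 119.06 i$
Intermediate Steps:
$v = 6 i \sqrt{7}$ ($v = 6 \sqrt{-29 + 22} = 6 \sqrt{-7} = 6 i \sqrt{7} \approx 15.875 i$)
$x{\left(r \right)} = - \frac{15}{2}$ ($x{\left(r \right)} = - \frac{1}{2} - 7 = - \frac{15}{2}$)
$x{\left(10 \right)} \left(64 + v\right) = - \frac{15 \left(64 + 6 i \sqrt{7}\right)}{2} = -480 - 45 i \sqrt{7}$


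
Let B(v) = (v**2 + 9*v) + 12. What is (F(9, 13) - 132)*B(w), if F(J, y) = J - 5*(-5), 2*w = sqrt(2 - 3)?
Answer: -2303/2 - 441*I ≈ -1151.5 - 441.0*I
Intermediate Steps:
w = I/2 (w = sqrt(2 - 3)/2 = sqrt(-1)/2 = I/2 ≈ 0.5*I)
F(J, y) = 25 + J (F(J, y) = J + 25 = 25 + J)
B(v) = 12 + v**2 + 9*v
(F(9, 13) - 132)*B(w) = ((25 + 9) - 132)*(12 + (I/2)**2 + 9*(I/2)) = (34 - 132)*(12 - 1/4 + 9*I/2) = -98*(47/4 + 9*I/2) = -2303/2 - 441*I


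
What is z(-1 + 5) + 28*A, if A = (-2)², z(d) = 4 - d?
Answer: 112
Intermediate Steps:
A = 4
z(-1 + 5) + 28*A = (4 - (-1 + 5)) + 28*4 = (4 - 1*4) + 112 = (4 - 4) + 112 = 0 + 112 = 112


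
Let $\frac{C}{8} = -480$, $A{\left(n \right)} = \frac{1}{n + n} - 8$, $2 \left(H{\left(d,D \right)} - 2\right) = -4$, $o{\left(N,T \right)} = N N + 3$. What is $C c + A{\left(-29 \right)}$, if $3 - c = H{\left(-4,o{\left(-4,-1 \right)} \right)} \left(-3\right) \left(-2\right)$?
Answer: $- \frac{668625}{58} \approx -11528.0$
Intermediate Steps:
$o{\left(N,T \right)} = 3 + N^{2}$ ($o{\left(N,T \right)} = N^{2} + 3 = 3 + N^{2}$)
$H{\left(d,D \right)} = 0$ ($H{\left(d,D \right)} = 2 + \frac{1}{2} \left(-4\right) = 2 - 2 = 0$)
$A{\left(n \right)} = -8 + \frac{1}{2 n}$ ($A{\left(n \right)} = \frac{1}{2 n} - 8 = -8 + \frac{1}{2 n}$)
$C = -3840$ ($C = 8 \left(-480\right) = -3840$)
$c = 3$ ($c = 3 - 0 \left(-3\right) \left(-2\right) = 3 - 0 \left(-2\right) = 3 - 0 = 3 + 0 = 3$)
$C c + A{\left(-29 \right)} = \left(-3840\right) 3 - \left(8 - \frac{1}{2 \left(-29\right)}\right) = -11520 + \left(-8 + \frac{1}{2} \left(- \frac{1}{29}\right)\right) = -11520 - \frac{465}{58} = - \frac{668625}{58}$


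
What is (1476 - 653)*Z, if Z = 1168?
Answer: 961264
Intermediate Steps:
(1476 - 653)*Z = (1476 - 653)*1168 = 823*1168 = 961264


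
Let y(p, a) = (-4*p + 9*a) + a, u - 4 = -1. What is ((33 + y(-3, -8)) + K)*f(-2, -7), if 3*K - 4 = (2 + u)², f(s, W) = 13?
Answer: -988/3 ≈ -329.33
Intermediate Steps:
u = 3 (u = 4 - 1 = 3)
y(p, a) = -4*p + 10*a
K = 29/3 (K = 4/3 + (2 + 3)²/3 = 4/3 + (⅓)*5² = 4/3 + (⅓)*25 = 4/3 + 25/3 = 29/3 ≈ 9.6667)
((33 + y(-3, -8)) + K)*f(-2, -7) = ((33 + (-4*(-3) + 10*(-8))) + 29/3)*13 = ((33 + (12 - 80)) + 29/3)*13 = ((33 - 68) + 29/3)*13 = (-35 + 29/3)*13 = -76/3*13 = -988/3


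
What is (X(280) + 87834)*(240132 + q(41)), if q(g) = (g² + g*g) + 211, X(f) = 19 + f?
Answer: 21478452765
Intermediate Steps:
q(g) = 211 + 2*g² (q(g) = (g² + g²) + 211 = 2*g² + 211 = 211 + 2*g²)
(X(280) + 87834)*(240132 + q(41)) = ((19 + 280) + 87834)*(240132 + (211 + 2*41²)) = (299 + 87834)*(240132 + (211 + 2*1681)) = 88133*(240132 + (211 + 3362)) = 88133*(240132 + 3573) = 88133*243705 = 21478452765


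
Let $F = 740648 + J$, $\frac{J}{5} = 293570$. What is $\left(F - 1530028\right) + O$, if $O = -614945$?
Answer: $63525$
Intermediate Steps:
$J = 1467850$ ($J = 5 \cdot 293570 = 1467850$)
$F = 2208498$ ($F = 740648 + 1467850 = 2208498$)
$\left(F - 1530028\right) + O = \left(2208498 - 1530028\right) - 614945 = 678470 - 614945 = 63525$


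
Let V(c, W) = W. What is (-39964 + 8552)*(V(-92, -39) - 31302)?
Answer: 984483492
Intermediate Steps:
(-39964 + 8552)*(V(-92, -39) - 31302) = (-39964 + 8552)*(-39 - 31302) = -31412*(-31341) = 984483492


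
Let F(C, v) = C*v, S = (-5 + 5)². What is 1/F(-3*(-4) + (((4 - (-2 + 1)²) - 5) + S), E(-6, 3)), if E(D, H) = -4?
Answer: -1/40 ≈ -0.025000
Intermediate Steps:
S = 0 (S = 0² = 0)
1/F(-3*(-4) + (((4 - (-2 + 1)²) - 5) + S), E(-6, 3)) = 1/((-3*(-4) + (((4 - (-2 + 1)²) - 5) + 0))*(-4)) = 1/((12 + (((4 - 1*(-1)²) - 5) + 0))*(-4)) = 1/((12 + (((4 - 1*1) - 5) + 0))*(-4)) = 1/((12 + (((4 - 1) - 5) + 0))*(-4)) = 1/((12 + ((3 - 5) + 0))*(-4)) = 1/((12 + (-2 + 0))*(-4)) = 1/((12 - 2)*(-4)) = 1/(10*(-4)) = 1/(-40) = -1/40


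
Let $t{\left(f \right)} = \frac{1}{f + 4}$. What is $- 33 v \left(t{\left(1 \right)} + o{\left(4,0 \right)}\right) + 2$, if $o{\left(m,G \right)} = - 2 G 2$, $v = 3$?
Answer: $- \frac{89}{5} \approx -17.8$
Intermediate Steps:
$t{\left(f \right)} = \frac{1}{4 + f}$
$o{\left(m,G \right)} = - 4 G$
$- 33 v \left(t{\left(1 \right)} + o{\left(4,0 \right)}\right) + 2 = - 33 \cdot 3 \left(\frac{1}{4 + 1} - 0\right) + 2 = - 33 \cdot 3 \left(\frac{1}{5} + 0\right) + 2 = - 33 \cdot 3 \cdot \frac{1}{5} + 2 = \left(-33\right) \frac{3}{5} + 2 = - \frac{99}{5} + 2 = - \frac{89}{5}$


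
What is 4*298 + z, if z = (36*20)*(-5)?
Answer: -2408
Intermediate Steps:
z = -3600 (z = 720*(-5) = -3600)
4*298 + z = 4*298 - 3600 = 1192 - 3600 = -2408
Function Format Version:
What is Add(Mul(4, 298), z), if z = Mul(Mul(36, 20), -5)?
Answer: -2408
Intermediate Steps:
z = -3600 (z = Mul(720, -5) = -3600)
Add(Mul(4, 298), z) = Add(Mul(4, 298), -3600) = Add(1192, -3600) = -2408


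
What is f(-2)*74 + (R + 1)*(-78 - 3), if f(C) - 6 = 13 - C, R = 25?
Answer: -552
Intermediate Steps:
f(C) = 19 - C (f(C) = 6 + (13 - C) = 19 - C)
f(-2)*74 + (R + 1)*(-78 - 3) = (19 - 1*(-2))*74 + (25 + 1)*(-78 - 3) = (19 + 2)*74 + 26*(-81) = 21*74 - 2106 = 1554 - 2106 = -552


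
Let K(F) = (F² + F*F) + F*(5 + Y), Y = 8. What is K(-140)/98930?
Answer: 3738/9893 ≈ 0.37784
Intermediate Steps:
K(F) = 2*F² + 13*F (K(F) = (F² + F*F) + F*(5 + 8) = (F² + F²) + F*13 = 2*F² + 13*F)
K(-140)/98930 = -140*(13 + 2*(-140))/98930 = -140*(13 - 280)*(1/98930) = -140*(-267)*(1/98930) = 37380*(1/98930) = 3738/9893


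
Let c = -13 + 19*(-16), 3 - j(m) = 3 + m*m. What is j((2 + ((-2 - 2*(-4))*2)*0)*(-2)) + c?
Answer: -333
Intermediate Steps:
j(m) = -m**2 (j(m) = 3 - (3 + m*m) = 3 - (3 + m**2) = 3 + (-3 - m**2) = -m**2)
c = -317 (c = -13 - 304 = -317)
j((2 + ((-2 - 2*(-4))*2)*0)*(-2)) + c = -((2 + ((-2 - 2*(-4))*2)*0)*(-2))**2 - 317 = -((2 + ((-2 + 8)*2)*0)*(-2))**2 - 317 = -((2 + (6*2)*0)*(-2))**2 - 317 = -((2 + 12*0)*(-2))**2 - 317 = -((2 + 0)*(-2))**2 - 317 = -(2*(-2))**2 - 317 = -1*(-4)**2 - 317 = -1*16 - 317 = -16 - 317 = -333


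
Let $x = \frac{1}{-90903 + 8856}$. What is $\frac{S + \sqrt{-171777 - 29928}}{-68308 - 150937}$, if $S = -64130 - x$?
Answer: $\frac{5261674109}{17988394515} - \frac{i \sqrt{201705}}{219245} \approx 0.2925 - 0.0020485 i$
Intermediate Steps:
$x = - \frac{1}{82047}$ ($x = \frac{1}{-82047} = - \frac{1}{82047} \approx -1.2188 \cdot 10^{-5}$)
$S = - \frac{5261674109}{82047}$ ($S = -64130 - - \frac{1}{82047} = -64130 + \frac{1}{82047} = - \frac{5261674109}{82047} \approx -64130.0$)
$\frac{S + \sqrt{-171777 - 29928}}{-68308 - 150937} = \frac{- \frac{5261674109}{82047} + \sqrt{-171777 - 29928}}{-68308 - 150937} = \frac{- \frac{5261674109}{82047} + \sqrt{-201705}}{-219245} = \left(- \frac{5261674109}{82047} + i \sqrt{201705}\right) \left(- \frac{1}{219245}\right) = \frac{5261674109}{17988394515} - \frac{i \sqrt{201705}}{219245}$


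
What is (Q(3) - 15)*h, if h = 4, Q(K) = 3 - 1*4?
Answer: -64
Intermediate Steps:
Q(K) = -1 (Q(K) = 3 - 4 = -1)
(Q(3) - 15)*h = (-1 - 15)*4 = -16*4 = -64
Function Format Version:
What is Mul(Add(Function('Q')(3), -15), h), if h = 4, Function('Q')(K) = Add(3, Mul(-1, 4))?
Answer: -64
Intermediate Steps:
Function('Q')(K) = -1 (Function('Q')(K) = Add(3, -4) = -1)
Mul(Add(Function('Q')(3), -15), h) = Mul(Add(-1, -15), 4) = Mul(-16, 4) = -64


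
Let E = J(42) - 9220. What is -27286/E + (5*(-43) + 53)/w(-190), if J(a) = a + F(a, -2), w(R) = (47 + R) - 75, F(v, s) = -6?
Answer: 265577/71504 ≈ 3.7142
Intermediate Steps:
w(R) = -28 + R
J(a) = -6 + a (J(a) = a - 6 = -6 + a)
E = -9184 (E = (-6 + 42) - 9220 = 36 - 9220 = -9184)
-27286/E + (5*(-43) + 53)/w(-190) = -27286/(-9184) + (5*(-43) + 53)/(-28 - 190) = -27286*(-1/9184) + (-215 + 53)/(-218) = 1949/656 - 162*(-1/218) = 1949/656 + 81/109 = 265577/71504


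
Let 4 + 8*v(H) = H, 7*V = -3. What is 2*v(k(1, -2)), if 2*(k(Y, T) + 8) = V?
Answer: -171/56 ≈ -3.0536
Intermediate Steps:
V = -3/7 (V = (1/7)*(-3) = -3/7 ≈ -0.42857)
k(Y, T) = -115/14 (k(Y, T) = -8 + (1/2)*(-3/7) = -8 - 3/14 = -115/14)
v(H) = -1/2 + H/8
2*v(k(1, -2)) = 2*(-1/2 + (1/8)*(-115/14)) = 2*(-1/2 - 115/112) = 2*(-171/112) = -171/56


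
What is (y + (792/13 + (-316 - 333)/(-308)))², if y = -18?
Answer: 268664881/132496 ≈ 2027.7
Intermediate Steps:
(y + (792/13 + (-316 - 333)/(-308)))² = (-18 + (792/13 + (-316 - 333)/(-308)))² = (-18 + (792*(1/13) - 649*(-1/308)))² = (-18 + (792/13 + 59/28))² = (-18 + 22943/364)² = (16391/364)² = 268664881/132496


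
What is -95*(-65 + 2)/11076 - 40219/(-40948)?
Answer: 14386238/9448751 ≈ 1.5226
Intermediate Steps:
-95*(-65 + 2)/11076 - 40219/(-40948) = -95*(-63)*(1/11076) - 40219*(-1/40948) = 5985*(1/11076) + 40219/40948 = 1995/3692 + 40219/40948 = 14386238/9448751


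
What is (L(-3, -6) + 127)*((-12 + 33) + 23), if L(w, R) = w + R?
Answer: 5192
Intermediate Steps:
L(w, R) = R + w
(L(-3, -6) + 127)*((-12 + 33) + 23) = ((-6 - 3) + 127)*((-12 + 33) + 23) = (-9 + 127)*(21 + 23) = 118*44 = 5192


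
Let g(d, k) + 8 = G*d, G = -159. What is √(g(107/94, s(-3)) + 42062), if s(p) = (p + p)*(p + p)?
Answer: √369989922/94 ≈ 204.63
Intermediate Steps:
s(p) = 4*p² (s(p) = (2*p)*(2*p) = 4*p²)
g(d, k) = -8 - 159*d
√(g(107/94, s(-3)) + 42062) = √((-8 - 17013/94) + 42062) = √(-17765/94 + 42062) = √(3936063/94) = √369989922/94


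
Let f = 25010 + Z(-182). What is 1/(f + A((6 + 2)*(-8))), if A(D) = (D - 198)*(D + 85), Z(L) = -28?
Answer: 1/19480 ≈ 5.1335e-5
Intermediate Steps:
A(D) = (-198 + D)*(85 + D)
f = 24982 (f = 25010 - 28 = 24982)
1/(f + A((6 + 2)*(-8))) = 1/(24982 + (-16830 + ((6 + 2)*(-8))² - 113*(6 + 2)*(-8))) = 1/(24982 + (-16830 + (8*(-8))² - 904*(-8))) = 1/(24982 + (-16830 + (-64)² - 113*(-64))) = 1/(24982 + (-16830 + 4096 + 7232)) = 1/(24982 - 5502) = 1/19480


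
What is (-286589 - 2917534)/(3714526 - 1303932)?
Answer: -3204123/2410594 ≈ -1.3292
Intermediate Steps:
(-286589 - 2917534)/(3714526 - 1303932) = -3204123/2410594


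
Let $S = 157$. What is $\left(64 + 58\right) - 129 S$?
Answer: $-20131$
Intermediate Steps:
$\left(64 + 58\right) - 129 S = \left(64 + 58\right) - 20253 = 122 - 20253 = -20131$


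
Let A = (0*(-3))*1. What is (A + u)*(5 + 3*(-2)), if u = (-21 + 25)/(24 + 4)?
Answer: -⅐ ≈ -0.14286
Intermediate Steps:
A = 0 (A = 0*1 = 0)
u = ⅐ (u = 4/28 = 4*(1/28) = ⅐ ≈ 0.14286)
(A + u)*(5 + 3*(-2)) = (0 + ⅐)*(5 + 3*(-2)) = (5 - 6)/7 = (⅐)*(-1) = -⅐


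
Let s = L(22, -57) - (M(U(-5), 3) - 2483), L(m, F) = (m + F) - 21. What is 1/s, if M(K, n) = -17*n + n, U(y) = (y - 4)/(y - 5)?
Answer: 1/2475 ≈ 0.00040404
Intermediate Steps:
L(m, F) = -21 + F + m (L(m, F) = (F + m) - 21 = -21 + F + m)
U(y) = (-4 + y)/(-5 + y)
M(K, n) = -16*n
s = 2475 (s = (-21 - 57 + 22) - (-16*3 - 2483) = -56 - (-48 - 2483) = -56 - 1*(-2531) = -56 + 2531 = 2475)
1/s = 1/2475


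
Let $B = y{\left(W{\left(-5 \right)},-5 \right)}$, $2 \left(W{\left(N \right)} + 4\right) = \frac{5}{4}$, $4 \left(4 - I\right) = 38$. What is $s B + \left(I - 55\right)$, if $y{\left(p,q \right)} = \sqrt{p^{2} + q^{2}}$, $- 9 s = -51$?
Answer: $- \frac{121}{2} + \frac{17 \sqrt{2329}}{24} \approx -26.316$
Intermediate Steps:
$s = \frac{17}{3}$ ($s = \left(- \frac{1}{9}\right) \left(-51\right) = \frac{17}{3} \approx 5.6667$)
$I = - \frac{11}{2}$ ($I = 4 - \frac{19}{2} = - \frac{11}{2} \approx -5.5$)
$W{\left(N \right)} = - \frac{27}{8}$ ($W{\left(N \right)} = -4 + \frac{5 \cdot \frac{1}{4}}{2} = -4 + \frac{1}{2} \cdot \frac{5}{4} = -4 + \frac{5}{8} = - \frac{27}{8}$)
$B = \frac{\sqrt{2329}}{8}$ ($B = \sqrt{\left(- \frac{27}{8}\right)^{2} + \left(-5\right)^{2}} = \sqrt{\frac{729}{64} + 25} = \sqrt{\frac{2329}{64}} = \frac{\sqrt{2329}}{8} \approx 6.0325$)
$s B + \left(I - 55\right) = \frac{17 \frac{\sqrt{2329}}{8}}{3} - \frac{121}{2} = \frac{17 \sqrt{2329}}{24} - \frac{121}{2} = - \frac{121}{2} + \frac{17 \sqrt{2329}}{24}$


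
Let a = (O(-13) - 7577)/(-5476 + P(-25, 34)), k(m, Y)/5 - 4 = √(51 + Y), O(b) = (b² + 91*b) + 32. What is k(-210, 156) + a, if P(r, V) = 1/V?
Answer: 446074/20687 + 15*√23 ≈ 93.500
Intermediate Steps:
O(b) = 32 + b² + 91*b
k(m, Y) = 20 + 5*√(51 + Y)
a = 32334/20687 (a = ((32 + (-13)² + 91*(-13)) - 7577)/(-5476 + 1/34) = ((32 + 169 - 1183) - 7577)/(-5476 + 1/34) = (-982 - 7577)/(-186183/34) = -8559*(-34/186183) = 32334/20687 ≈ 1.5630)
k(-210, 156) + a = (20 + 5*√(51 + 156)) + 32334/20687 = (20 + 5*√207) + 32334/20687 = (20 + 5*(3*√23)) + 32334/20687 = (20 + 15*√23) + 32334/20687 = 446074/20687 + 15*√23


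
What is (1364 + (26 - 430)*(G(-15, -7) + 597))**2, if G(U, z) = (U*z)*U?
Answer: 157193218576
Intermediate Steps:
G(U, z) = z*U**2
(1364 + (26 - 430)*(G(-15, -7) + 597))**2 = (1364 + (26 - 430)*(-7*(-15)**2 + 597))**2 = (1364 - 404*(-7*225 + 597))**2 = (1364 - 404*(-1575 + 597))**2 = (1364 - 404*(-978))**2 = (1364 + 395112)**2 = 396476**2 = 157193218576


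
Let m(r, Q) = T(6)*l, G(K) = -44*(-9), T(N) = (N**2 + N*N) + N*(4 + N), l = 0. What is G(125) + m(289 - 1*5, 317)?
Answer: 396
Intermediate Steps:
T(N) = 2*N**2 + N*(4 + N) (T(N) = (N**2 + N**2) + N*(4 + N) = 2*N**2 + N*(4 + N))
G(K) = 396
m(r, Q) = 0 (m(r, Q) = (6*(4 + 3*6))*0 = (6*(4 + 18))*0 = (6*22)*0 = 132*0 = 0)
G(125) + m(289 - 1*5, 317) = 396 + 0 = 396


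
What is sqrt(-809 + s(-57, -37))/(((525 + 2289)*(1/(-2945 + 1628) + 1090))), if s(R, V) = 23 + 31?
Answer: 439*I*sqrt(755)/1346526202 ≈ 8.9582e-6*I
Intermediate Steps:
s(R, V) = 54
sqrt(-809 + s(-57, -37))/(((525 + 2289)*(1/(-2945 + 1628) + 1090))) = sqrt(-809 + 54)/(((525 + 2289)*(1/(-2945 + 1628) + 1090))) = sqrt(-755)/((2814*(1/(-1317) + 1090))) = (I*sqrt(755))/((2814*(-1/1317 + 1090))) = (I*sqrt(755))/((2814*(1435529/1317))) = (I*sqrt(755))/(1346526202/439) = (I*sqrt(755))*(439/1346526202) = 439*I*sqrt(755)/1346526202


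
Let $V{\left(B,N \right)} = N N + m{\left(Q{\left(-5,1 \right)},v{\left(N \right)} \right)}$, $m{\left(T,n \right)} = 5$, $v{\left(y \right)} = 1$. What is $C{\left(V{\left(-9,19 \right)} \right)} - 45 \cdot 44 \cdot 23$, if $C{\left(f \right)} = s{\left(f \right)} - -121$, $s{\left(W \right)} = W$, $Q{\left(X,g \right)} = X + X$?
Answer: $-45053$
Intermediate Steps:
$Q{\left(X,g \right)} = 2 X$
$V{\left(B,N \right)} = 5 + N^{2}$ ($V{\left(B,N \right)} = N N + 5 = N^{2} + 5 = 5 + N^{2}$)
$C{\left(f \right)} = 121 + f$ ($C{\left(f \right)} = f - -121 = f + 121 = 121 + f$)
$C{\left(V{\left(-9,19 \right)} \right)} - 45 \cdot 44 \cdot 23 = \left(121 + \left(5 + 19^{2}\right)\right) - 45 \cdot 44 \cdot 23 = \left(121 + \left(5 + 361\right)\right) - 1980 \cdot 23 = \left(121 + 366\right) - 45540 = 487 - 45540 = -45053$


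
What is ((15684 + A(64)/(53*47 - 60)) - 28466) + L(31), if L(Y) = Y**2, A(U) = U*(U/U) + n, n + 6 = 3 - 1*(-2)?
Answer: -28736788/2431 ≈ -11821.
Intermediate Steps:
n = -1 (n = -6 + (3 - 1*(-2)) = -6 + (3 + 2) = -6 + 5 = -1)
A(U) = -1 + U (A(U) = U*(U/U) - 1 = U*1 - 1 = U - 1 = -1 + U)
((15684 + A(64)/(53*47 - 60)) - 28466) + L(31) = ((15684 + (-1 + 64)/(53*47 - 60)) - 28466) + 31**2 = ((15684 + 63/(2491 - 60)) - 28466) + 961 = ((15684 + 63/2431) - 28466) + 961 = (38127867/2431 - 28466) + 961 = -31072979/2431 + 961 = -28736788/2431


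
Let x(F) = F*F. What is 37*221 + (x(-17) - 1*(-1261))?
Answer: 9727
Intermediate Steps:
x(F) = F²
37*221 + (x(-17) - 1*(-1261)) = 37*221 + ((-17)² - 1*(-1261)) = 8177 + (289 + 1261) = 8177 + 1550 = 9727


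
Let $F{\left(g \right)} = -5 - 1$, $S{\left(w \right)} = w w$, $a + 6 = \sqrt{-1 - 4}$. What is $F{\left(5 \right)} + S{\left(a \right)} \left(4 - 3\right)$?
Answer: $25 - 12 i \sqrt{5} \approx 25.0 - 26.833 i$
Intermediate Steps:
$a = -6 + i \sqrt{5}$ ($a = -6 + \sqrt{-1 - 4} = -6 + \sqrt{-5} = -6 + i \sqrt{5} \approx -6.0 + 2.2361 i$)
$S{\left(w \right)} = w^{2}$
$F{\left(g \right)} = -6$ ($F{\left(g \right)} = -5 - 1 = -6$)
$F{\left(5 \right)} + S{\left(a \right)} \left(4 - 3\right) = -6 + \left(-6 + i \sqrt{5}\right)^{2} \left(4 - 3\right) = -6 + \left(-6 + i \sqrt{5}\right)^{2} \cdot 1 = -6 + \left(-6 + i \sqrt{5}\right)^{2}$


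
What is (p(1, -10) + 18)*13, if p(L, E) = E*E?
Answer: 1534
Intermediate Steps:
p(L, E) = E²
(p(1, -10) + 18)*13 = ((-10)² + 18)*13 = (100 + 18)*13 = 118*13 = 1534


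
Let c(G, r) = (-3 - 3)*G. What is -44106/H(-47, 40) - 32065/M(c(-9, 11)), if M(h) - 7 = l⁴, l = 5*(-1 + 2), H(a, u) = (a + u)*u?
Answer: 2362099/22120 ≈ 106.79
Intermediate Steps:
c(G, r) = -6*G
H(a, u) = u*(a + u)
l = 5 (l = 5*1 = 5)
M(h) = 632 (M(h) = 7 + 5⁴ = 7 + 625 = 632)
-44106/H(-47, 40) - 32065/M(c(-9, 11)) = -44106*1/(40*(-47 + 40)) - 32065/632 = -44106/(40*(-7)) - 32065*1/632 = -44106/(-280) - 32065/632 = -44106*(-1/280) - 32065/632 = 22053/140 - 32065/632 = 2362099/22120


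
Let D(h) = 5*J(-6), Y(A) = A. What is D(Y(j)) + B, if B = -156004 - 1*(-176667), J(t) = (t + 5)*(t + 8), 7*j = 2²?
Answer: 20653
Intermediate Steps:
j = 4/7 (j = (⅐)*2² = (⅐)*4 = 4/7 ≈ 0.57143)
J(t) = (5 + t)*(8 + t)
D(h) = -10 (D(h) = 5*(40 + (-6)² + 13*(-6)) = 5*(40 + 36 - 78) = 5*(-2) = -10)
B = 20663 (B = -156004 + 176667 = 20663)
D(Y(j)) + B = -10 + 20663 = 20653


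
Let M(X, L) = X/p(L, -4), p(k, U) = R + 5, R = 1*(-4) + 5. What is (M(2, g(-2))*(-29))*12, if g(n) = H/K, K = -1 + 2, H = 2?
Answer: -116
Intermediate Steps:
K = 1
g(n) = 2 (g(n) = 2/1 = 2*1 = 2)
R = 1 (R = -4 + 5 = 1)
p(k, U) = 6 (p(k, U) = 1 + 5 = 6)
M(X, L) = X/6
(M(2, g(-2))*(-29))*12 = (((1/6)*2)*(-29))*12 = ((1/3)*(-29))*12 = -29/3*12 = -116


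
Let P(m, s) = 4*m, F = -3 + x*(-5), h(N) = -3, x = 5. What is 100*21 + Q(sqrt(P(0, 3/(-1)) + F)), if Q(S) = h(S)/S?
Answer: 2100 + 3*I*sqrt(7)/14 ≈ 2100.0 + 0.56695*I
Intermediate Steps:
F = -28 (F = -3 + 5*(-5) = -3 - 25 = -28)
Q(S) = -3/S
100*21 + Q(sqrt(P(0, 3/(-1)) + F)) = 100*21 - 3/sqrt(4*0 - 28) = 2100 - 3/sqrt(0 - 28) = 2100 - 3*(-I*sqrt(7)/14) = 2100 - (-3)*I*sqrt(7)/14 = 2100 + 3*I*sqrt(7)/14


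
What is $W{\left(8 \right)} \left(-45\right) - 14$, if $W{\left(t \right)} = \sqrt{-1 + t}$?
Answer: $-14 - 45 \sqrt{7} \approx -133.06$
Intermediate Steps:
$W{\left(8 \right)} \left(-45\right) - 14 = \sqrt{-1 + 8} \left(-45\right) - 14 = \sqrt{7} \left(-45\right) - 14 = - 45 \sqrt{7} - 14 = -14 - 45 \sqrt{7}$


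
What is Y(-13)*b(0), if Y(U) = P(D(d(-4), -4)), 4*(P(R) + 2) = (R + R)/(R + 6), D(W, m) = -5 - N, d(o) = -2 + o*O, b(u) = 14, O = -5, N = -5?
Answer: -28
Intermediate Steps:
d(o) = -2 - 5*o (d(o) = -2 + o*(-5) = -2 - 5*o)
D(W, m) = 0 (D(W, m) = -5 - 1*(-5) = -5 + 5 = 0)
P(R) = -2 + R/(2*(6 + R)) (P(R) = -2 + ((R + R)/(R + 6))/4 = -2 + ((2*R)/(6 + R))/4 = -2 + (2*R/(6 + R))/4 = -2 + R/(2*(6 + R)))
Y(U) = -2 (Y(U) = 3*(-8 - 1*0)/(2*(6 + 0)) = (3/2)*(-8 + 0)/6 = (3/2)*(⅙)*(-8) = -2)
Y(-13)*b(0) = -2*14 = -28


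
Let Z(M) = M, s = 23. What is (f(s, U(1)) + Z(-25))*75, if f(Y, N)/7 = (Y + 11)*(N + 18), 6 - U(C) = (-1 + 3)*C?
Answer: 390825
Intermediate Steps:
U(C) = 6 - 2*C (U(C) = 6 - (-1 + 3)*C = 6 - 2*C)
f(Y, N) = 7*(11 + Y)*(18 + N) (f(Y, N) = 7*((Y + 11)*(N + 18)) = 7*((11 + Y)*(18 + N)) = 7*(11 + Y)*(18 + N))
(f(s, U(1)) + Z(-25))*75 = ((1386 + 77*(6 - 2*1) + 126*23 + 7*(6 - 2*1)*23) - 25)*75 = ((1386 + 77*(6 - 2) + 2898 + 7*(6 - 2)*23) - 25)*75 = ((1386 + 77*4 + 2898 + 7*4*23) - 25)*75 = ((1386 + 308 + 2898 + 644) - 25)*75 = (5236 - 25)*75 = 5211*75 = 390825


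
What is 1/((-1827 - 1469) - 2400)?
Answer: -1/5696 ≈ -0.00017556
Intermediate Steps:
1/((-1827 - 1469) - 2400) = 1/(-3296 - 2400) = 1/(-5696) = -1/5696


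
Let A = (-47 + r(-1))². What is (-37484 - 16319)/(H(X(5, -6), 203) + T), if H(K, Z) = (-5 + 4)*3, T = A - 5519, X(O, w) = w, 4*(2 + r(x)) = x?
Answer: 860848/49543 ≈ 17.376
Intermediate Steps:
r(x) = -2 + x/4
A = 38809/16 (A = (-47 + (-2 + (¼)*(-1)))² = (-47 + (-2 - ¼))² = (-47 - 9/4)² = (-197/4)² = 38809/16 ≈ 2425.6)
T = -49495/16 (T = 38809/16 - 5519 = -49495/16 ≈ -3093.4)
H(K, Z) = -3 (H(K, Z) = -1*3 = -3)
(-37484 - 16319)/(H(X(5, -6), 203) + T) = (-37484 - 16319)/(-3 - 49495/16) = -53803/(-49543/16) = -53803*(-16/49543) = 860848/49543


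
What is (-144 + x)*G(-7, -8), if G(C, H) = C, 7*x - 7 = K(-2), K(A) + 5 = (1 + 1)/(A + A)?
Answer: 2013/2 ≈ 1006.5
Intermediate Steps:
K(A) = -5 + 1/A (K(A) = -5 + (1 + 1)/(A + A) = -5 + 2/((2*A)) = -5 + 2*(1/(2*A)) = -5 + 1/A)
x = 3/14 (x = 1 + (-5 + 1/(-2))/7 = 1 + (-5 - ½)/7 = 1 + (⅐)*(-11/2) = 1 - 11/14 = 3/14 ≈ 0.21429)
(-144 + x)*G(-7, -8) = (-144 + 3/14)*(-7) = -2013/14*(-7) = 2013/2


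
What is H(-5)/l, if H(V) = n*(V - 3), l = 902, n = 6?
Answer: -24/451 ≈ -0.053215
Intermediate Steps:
H(V) = -18 + 6*V (H(V) = 6*(V - 3) = 6*(-3 + V) = -18 + 6*V)
H(-5)/l = (-18 + 6*(-5))/902 = (-18 - 30)*(1/902) = -48*1/902 = -24/451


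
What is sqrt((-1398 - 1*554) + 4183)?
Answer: sqrt(2231) ≈ 47.233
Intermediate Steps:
sqrt((-1398 - 1*554) + 4183) = sqrt((-1398 - 554) + 4183) = sqrt(-1952 + 4183) = sqrt(2231)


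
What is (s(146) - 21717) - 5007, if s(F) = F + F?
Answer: -26432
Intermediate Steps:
s(F) = 2*F
(s(146) - 21717) - 5007 = (2*146 - 21717) - 5007 = (292 - 21717) - 5007 = -21425 - 5007 = -26432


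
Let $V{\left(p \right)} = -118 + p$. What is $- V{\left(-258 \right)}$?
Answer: $376$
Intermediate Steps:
$- V{\left(-258 \right)} = - (-118 - 258) = \left(-1\right) \left(-376\right) = 376$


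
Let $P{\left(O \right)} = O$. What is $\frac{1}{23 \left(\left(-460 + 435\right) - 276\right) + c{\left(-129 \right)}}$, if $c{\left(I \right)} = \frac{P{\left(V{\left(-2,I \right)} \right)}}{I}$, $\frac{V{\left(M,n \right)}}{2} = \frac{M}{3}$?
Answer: $- \frac{387}{2679197} \approx -0.00014445$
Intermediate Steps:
$V{\left(M,n \right)} = \frac{2 M}{3}$ ($V{\left(M,n \right)} = 2 \frac{M}{3} = \frac{2 M}{3}$)
$c{\left(I \right)} = - \frac{4}{3 I}$ ($c{\left(I \right)} = \frac{\frac{2}{3} \left(-2\right)}{I} = - \frac{4}{3 I}$)
$\frac{1}{23 \left(\left(-460 + 435\right) - 276\right) + c{\left(-129 \right)}} = \frac{1}{23 \left(\left(-460 + 435\right) - 276\right) - \frac{4}{3 \left(-129\right)}} = \frac{1}{23 \left(-25 - 276\right) - - \frac{4}{387}} = \frac{1}{23 \left(-301\right) + \frac{4}{387}} = \frac{1}{-6923 + \frac{4}{387}} = \frac{1}{- \frac{2679197}{387}} = - \frac{387}{2679197}$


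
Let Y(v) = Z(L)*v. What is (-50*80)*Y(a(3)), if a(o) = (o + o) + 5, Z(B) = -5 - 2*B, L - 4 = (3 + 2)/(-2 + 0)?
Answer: 352000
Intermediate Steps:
L = 3/2 (L = 4 + (3 + 2)/(-2 + 0) = 4 + 5/(-2) = 4 + 5*(-1/2) = 4 - 5/2 = 3/2 ≈ 1.5000)
a(o) = 5 + 2*o (a(o) = 2*o + 5 = 5 + 2*o)
Y(v) = -8*v (Y(v) = (-5 - 2*3/2)*v = (-5 - 3)*v = -8*v)
(-50*80)*Y(a(3)) = (-50*80)*(-8*(5 + 2*3)) = -(-32000)*(5 + 6) = -(-32000)*11 = -4000*(-88) = 352000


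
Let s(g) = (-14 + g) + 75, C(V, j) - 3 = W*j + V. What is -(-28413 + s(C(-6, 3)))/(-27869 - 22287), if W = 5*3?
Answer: -14155/25078 ≈ -0.56444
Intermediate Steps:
W = 15
C(V, j) = 3 + V + 15*j (C(V, j) = 3 + (15*j + V) = 3 + (V + 15*j) = 3 + V + 15*j)
s(g) = 61 + g
-(-28413 + s(C(-6, 3)))/(-27869 - 22287) = -(-28413 + (61 + (3 - 6 + 15*3)))/(-27869 - 22287) = -(-28413 + (61 + (3 - 6 + 45)))/(-50156) = -(-28413 + (61 + 42))*(-1)/50156 = -(-28413 + 103)*(-1)/50156 = -(-28310)*(-1)/50156 = -1*14155/25078 = -14155/25078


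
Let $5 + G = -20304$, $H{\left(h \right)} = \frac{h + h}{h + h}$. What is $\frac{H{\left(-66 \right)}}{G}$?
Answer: $- \frac{1}{20309} \approx -4.9239 \cdot 10^{-5}$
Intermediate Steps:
$H{\left(h \right)} = 1$ ($H{\left(h \right)} = \frac{2 h}{2 h} = 2 h \frac{1}{2 h} = 1$)
$G = -20309$ ($G = -5 - 20304 = -20309$)
$\frac{H{\left(-66 \right)}}{G} = 1 \frac{1}{-20309} = 1 \left(- \frac{1}{20309}\right) = - \frac{1}{20309}$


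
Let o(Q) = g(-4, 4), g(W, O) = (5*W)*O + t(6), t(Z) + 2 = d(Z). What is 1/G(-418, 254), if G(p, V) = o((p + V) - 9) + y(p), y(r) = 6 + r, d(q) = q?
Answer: -1/488 ≈ -0.0020492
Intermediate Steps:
t(Z) = -2 + Z
g(W, O) = 4 + 5*O*W (g(W, O) = (5*W)*O + (-2 + 6) = 5*O*W + 4 = 4 + 5*O*W)
o(Q) = -76 (o(Q) = 4 + 5*4*(-4) = 4 - 80 = -76)
G(p, V) = -70 + p (G(p, V) = -76 + (6 + p) = -70 + p)
1/G(-418, 254) = 1/(-70 - 418) = 1/(-488) = -1/488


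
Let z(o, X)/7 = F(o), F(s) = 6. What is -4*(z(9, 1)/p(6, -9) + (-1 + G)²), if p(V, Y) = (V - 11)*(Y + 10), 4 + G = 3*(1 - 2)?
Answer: -1112/5 ≈ -222.40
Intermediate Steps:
G = -7 (G = -4 + 3*(1 - 2) = -4 + 3*(-1) = -4 - 3 = -7)
z(o, X) = 42 (z(o, X) = 7*6 = 42)
p(V, Y) = (-11 + V)*(10 + Y)
-4*(z(9, 1)/p(6, -9) + (-1 + G)²) = -4*(42/(-110 - 11*(-9) + 10*6 + 6*(-9)) + (-1 - 7)²) = -4*(42/(-110 + 99 + 60 - 54) + (-8)²) = -4*(42/(-5) + 64) = -4*(42*(-⅕) + 64) = -4*(-42/5 + 64) = -4*278/5 = -1112/5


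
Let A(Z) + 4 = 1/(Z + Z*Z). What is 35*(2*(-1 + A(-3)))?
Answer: -1015/3 ≈ -338.33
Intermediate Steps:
A(Z) = -4 + 1/(Z + Z²) (A(Z) = -4 + 1/(Z + Z*Z) = -4 + 1/(Z + Z²))
35*(2*(-1 + A(-3))) = 35*(2*(-1 + (1 - 4*(-3) - 4*(-3)²)/((-3)*(1 - 3)))) = 35*(2*(-1 - ⅓*(1 + 12 - 4*9)/(-2))) = 35*(2*(-1 - ⅓*(-½)*(1 + 12 - 36))) = 35*(2*(-1 - ⅓*(-½)*(-23))) = 35*(2*(-1 - 23/6)) = 35*(2*(-29/6)) = 35*(-29/3) = -1015/3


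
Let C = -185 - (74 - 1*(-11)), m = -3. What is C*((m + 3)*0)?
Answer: 0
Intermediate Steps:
C = -270 (C = -185 - (74 + 11) = -185 - 1*85 = -185 - 85 = -270)
C*((m + 3)*0) = -270*(-3 + 3)*0 = -0*0 = -270*0 = 0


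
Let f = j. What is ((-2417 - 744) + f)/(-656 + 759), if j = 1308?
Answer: -1853/103 ≈ -17.990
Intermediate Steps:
f = 1308
((-2417 - 744) + f)/(-656 + 759) = ((-2417 - 744) + 1308)/(-656 + 759) = (-3161 + 1308)/103 = -1853*1/103 = -1853/103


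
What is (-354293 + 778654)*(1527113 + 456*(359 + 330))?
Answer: 781374636217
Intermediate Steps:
(-354293 + 778654)*(1527113 + 456*(359 + 330)) = 424361*(1527113 + 456*689) = 424361*(1527113 + 314184) = 424361*1841297 = 781374636217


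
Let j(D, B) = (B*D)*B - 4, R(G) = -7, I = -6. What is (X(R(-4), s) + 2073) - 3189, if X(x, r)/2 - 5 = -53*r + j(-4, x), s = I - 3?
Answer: -552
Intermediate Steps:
j(D, B) = -4 + D*B² (j(D, B) = D*B² - 4 = -4 + D*B²)
s = -9 (s = -6 - 3 = -9)
X(x, r) = 2 - 106*r - 8*x² (X(x, r) = 10 + 2*(-53*r + (-4 - 4*x²)) = 10 + 2*(-4 - 53*r - 4*x²) = 10 + (-8 - 106*r - 8*x²) = 2 - 106*r - 8*x²)
(X(R(-4), s) + 2073) - 3189 = ((2 - 106*(-9) - 8*(-7)²) + 2073) - 3189 = ((2 + 954 - 8*49) + 2073) - 3189 = ((2 + 954 - 392) + 2073) - 3189 = (564 + 2073) - 3189 = 2637 - 3189 = -552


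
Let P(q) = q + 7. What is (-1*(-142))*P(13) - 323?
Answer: 2517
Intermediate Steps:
P(q) = 7 + q
(-1*(-142))*P(13) - 323 = (-1*(-142))*(7 + 13) - 323 = 142*20 - 323 = 2840 - 323 = 2517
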